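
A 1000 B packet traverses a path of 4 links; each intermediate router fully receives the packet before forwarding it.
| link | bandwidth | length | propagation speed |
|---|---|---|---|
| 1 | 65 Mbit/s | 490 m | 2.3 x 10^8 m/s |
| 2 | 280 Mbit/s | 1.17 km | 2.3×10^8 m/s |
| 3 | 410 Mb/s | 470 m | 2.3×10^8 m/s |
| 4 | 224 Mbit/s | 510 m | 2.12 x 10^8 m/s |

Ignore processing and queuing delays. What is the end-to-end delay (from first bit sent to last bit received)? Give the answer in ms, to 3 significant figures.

L = 1000 × 8 = 8000 bits.
Transmission delays (L/R per hop): 0.123077, 0.0285714, 0.0195122, 0.0357143 ms; sum = 0.206875 ms.
Propagation delays (d/s per hop): 0.00213043, 0.00508696, 0.00204348, 0.00240566 ms; sum = 0.0116665 ms.
End-to-end = 0.219 ms.

0.219 ms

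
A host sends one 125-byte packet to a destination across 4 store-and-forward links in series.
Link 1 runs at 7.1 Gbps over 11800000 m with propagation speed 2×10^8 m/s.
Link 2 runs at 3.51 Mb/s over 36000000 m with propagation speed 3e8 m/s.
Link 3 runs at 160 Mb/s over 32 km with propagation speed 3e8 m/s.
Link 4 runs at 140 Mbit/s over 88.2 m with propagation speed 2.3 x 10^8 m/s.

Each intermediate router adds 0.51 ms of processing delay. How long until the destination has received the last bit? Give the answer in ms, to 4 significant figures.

180.9 ms

L = 125 × 8 = 1000 bits.
Transmission delays (L/R per hop): 0.000140845, 0.2849, 0.00625, 0.00714286 ms; sum = 0.298434 ms.
Propagation delays (d/s per hop): 59, 120, 0.106667, 0.000383478 ms; sum = 179.107 ms.
Processing at 3 router(s): 3 × 0.51 ms = 1.53 ms.
End-to-end = 180.9 ms.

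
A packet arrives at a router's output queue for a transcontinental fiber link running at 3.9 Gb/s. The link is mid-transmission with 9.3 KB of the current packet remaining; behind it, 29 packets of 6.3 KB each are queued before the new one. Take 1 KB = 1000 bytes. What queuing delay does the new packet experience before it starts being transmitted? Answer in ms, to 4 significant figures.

Each queued packet: L/R = 50400/3900000000 = 0.0129231 ms.
29 queued → 0.374769 ms.
Plus remaining 74400 bits of current packet: 0.0190769 ms.
Queuing delay = 0.3938 ms.

0.3938 ms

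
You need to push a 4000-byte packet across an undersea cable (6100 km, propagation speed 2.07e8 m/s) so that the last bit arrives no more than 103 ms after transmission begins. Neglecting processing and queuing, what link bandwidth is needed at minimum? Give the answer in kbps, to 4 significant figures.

L = 32000 bits.
Propagation delay = 6100000 / 2.07e+08 = 29.4686 ms.
Transmission budget = 103 − 29.4686 = 73.5314 ms.
R ≥ L / t_tx = 32000 bits / 0.0735314 s = 435.2 kbps.

435.2 kbps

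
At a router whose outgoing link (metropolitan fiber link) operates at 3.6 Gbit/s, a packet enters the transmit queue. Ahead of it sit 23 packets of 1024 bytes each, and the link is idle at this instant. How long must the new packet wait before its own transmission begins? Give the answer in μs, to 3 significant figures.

Each queued packet: L/R = 8192/3600000000 = 2.27556 μs.
23 queued → 52.3378 μs.
Queuing delay = 52.3 μs.

52.3 μs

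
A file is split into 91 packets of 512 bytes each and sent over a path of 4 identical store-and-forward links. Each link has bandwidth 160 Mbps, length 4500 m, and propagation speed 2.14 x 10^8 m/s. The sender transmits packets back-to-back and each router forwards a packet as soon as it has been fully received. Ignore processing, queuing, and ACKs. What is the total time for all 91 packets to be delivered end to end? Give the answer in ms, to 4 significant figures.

Per-hop transmission t_tx = L/R = 4096/160000000 = 0.0256 ms.
Per-hop propagation t_prop = 4500/214000000 = 0.021028 ms.
Pipeline fill: first packet needs 4·t_tx to clear all hops; remaining 90 packets each add one t_tx.
Total = (4+91-1)·t_tx + 4·t_prop = 94·0.0256 + 4·0.021028 = 2.491 ms.

2.491 ms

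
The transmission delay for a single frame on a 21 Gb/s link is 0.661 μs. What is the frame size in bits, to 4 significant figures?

L = R × t_tx = 21000000000 b/s × 6.61e-07 s = 13881 bits.

13880 bits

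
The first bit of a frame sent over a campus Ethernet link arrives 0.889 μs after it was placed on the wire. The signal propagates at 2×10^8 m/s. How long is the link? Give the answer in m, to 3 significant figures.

178 m

d = s × t_prop = 200000000 × 8.89e-07 = 178 m.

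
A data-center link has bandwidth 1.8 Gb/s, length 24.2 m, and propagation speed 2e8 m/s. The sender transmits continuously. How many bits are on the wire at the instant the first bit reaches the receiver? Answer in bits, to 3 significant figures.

Propagation delay = 24.2 / 200000000 = 1.21e-07 s.
BDP = R × t_prop = 1800000000 × 1.21e-07 = 217.8 bits.

218 bits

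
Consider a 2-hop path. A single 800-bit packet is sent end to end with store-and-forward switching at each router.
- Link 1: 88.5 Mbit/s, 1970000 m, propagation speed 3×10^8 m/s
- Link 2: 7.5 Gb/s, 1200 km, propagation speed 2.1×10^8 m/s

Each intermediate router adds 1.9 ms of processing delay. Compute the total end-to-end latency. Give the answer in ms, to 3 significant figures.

14.2 ms

Transmission delays (L/R per hop): 0.00903955, 0.000106667 ms; sum = 0.00914621 ms.
Propagation delays (d/s per hop): 6.56667, 5.71429 ms; sum = 12.281 ms.
Processing at 1 router(s): 1 × 1.9 ms = 1.9 ms.
End-to-end = 14.2 ms.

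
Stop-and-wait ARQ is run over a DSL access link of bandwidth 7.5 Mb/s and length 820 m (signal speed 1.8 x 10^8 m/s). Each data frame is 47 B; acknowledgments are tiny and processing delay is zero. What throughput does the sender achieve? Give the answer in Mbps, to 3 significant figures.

t_tx = L/R = 376/7500000 = 5.01333e-05 s.
t_prop = 820/180000000 = 4.55556e-06 s; RTT = 9.11111e-06 s.
Cycle = t_tx + RTT = 5.92444e-05 s.
Throughput = L / cycle = 376 / 5.92444e-05 = 6.35 Mbps.

6.35 Mbps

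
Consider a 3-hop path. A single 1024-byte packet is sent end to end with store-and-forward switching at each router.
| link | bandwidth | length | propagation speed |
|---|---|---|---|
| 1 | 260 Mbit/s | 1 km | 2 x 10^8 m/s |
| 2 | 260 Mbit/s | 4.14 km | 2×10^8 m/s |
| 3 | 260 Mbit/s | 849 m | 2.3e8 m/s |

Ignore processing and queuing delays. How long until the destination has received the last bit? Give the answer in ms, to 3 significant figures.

0.124 ms

L = 1024 × 8 = 8192 bits.
Transmission delay per hop = L/R = 8192/260000000 = 0.0315077 ms; 3 hops → 0.0945231 ms.
Propagation delays (d/s per hop): 0.005, 0.0207, 0.0036913 ms; sum = 0.0293913 ms.
End-to-end = 0.124 ms.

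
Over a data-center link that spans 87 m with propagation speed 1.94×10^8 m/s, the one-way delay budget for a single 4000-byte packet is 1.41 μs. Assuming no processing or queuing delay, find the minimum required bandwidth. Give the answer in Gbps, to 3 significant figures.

L = 32000 bits.
Propagation delay = 87 / 194000000 = 0.448454 μs.
Transmission budget = 1.41 − 0.448454 = 0.961546 μs.
R ≥ L / t_tx = 32000 bits / 9.61546e-07 s = 33.3 Gbps.

33.3 Gbps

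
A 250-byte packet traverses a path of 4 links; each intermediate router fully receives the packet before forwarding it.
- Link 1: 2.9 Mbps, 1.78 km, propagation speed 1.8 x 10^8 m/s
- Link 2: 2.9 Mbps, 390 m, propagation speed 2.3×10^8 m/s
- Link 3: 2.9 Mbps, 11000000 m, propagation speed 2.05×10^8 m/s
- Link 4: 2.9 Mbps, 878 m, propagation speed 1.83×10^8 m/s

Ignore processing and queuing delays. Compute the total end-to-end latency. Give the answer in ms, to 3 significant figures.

56.4 ms

L = 250 × 8 = 2000 bits.
Transmission delay per hop = L/R = 2000/2900000 = 0.689655 ms; 4 hops → 2.75862 ms.
Propagation delays (d/s per hop): 0.00988889, 0.00169565, 53.6585, 0.00479781 ms; sum = 53.6749 ms.
End-to-end = 56.4 ms.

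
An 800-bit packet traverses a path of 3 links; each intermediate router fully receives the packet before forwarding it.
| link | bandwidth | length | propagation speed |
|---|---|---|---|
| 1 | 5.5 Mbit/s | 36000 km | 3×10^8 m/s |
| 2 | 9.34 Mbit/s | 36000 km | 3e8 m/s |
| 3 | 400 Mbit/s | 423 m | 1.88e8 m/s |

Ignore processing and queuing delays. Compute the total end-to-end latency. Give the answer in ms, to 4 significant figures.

240.2 ms

Transmission delays (L/R per hop): 0.145455, 0.0856531, 0.002 ms; sum = 0.233108 ms.
Propagation delays (d/s per hop): 120, 120, 0.00225 ms; sum = 240.002 ms.
End-to-end = 240.2 ms.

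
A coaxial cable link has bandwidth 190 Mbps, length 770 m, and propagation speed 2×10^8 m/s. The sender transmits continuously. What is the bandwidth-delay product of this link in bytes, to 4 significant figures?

Propagation delay = 770 / 200000000 = 3.85e-06 s.
BDP = R × t_prop = 190000000 × 3.85e-06 = 731.5 bits.
In bytes: 731.5/8 = 91.44 bytes.

91.44 bytes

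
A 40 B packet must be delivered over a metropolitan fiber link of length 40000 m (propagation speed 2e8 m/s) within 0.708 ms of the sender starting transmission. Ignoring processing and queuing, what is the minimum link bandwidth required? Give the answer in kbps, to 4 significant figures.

L = 320 bits.
Propagation delay = 40000 / 200000000 = 0.2 ms.
Transmission budget = 0.708 − 0.2 = 0.508 ms.
R ≥ L / t_tx = 320 bits / 0.000508 s = 629.9 kbps.

629.9 kbps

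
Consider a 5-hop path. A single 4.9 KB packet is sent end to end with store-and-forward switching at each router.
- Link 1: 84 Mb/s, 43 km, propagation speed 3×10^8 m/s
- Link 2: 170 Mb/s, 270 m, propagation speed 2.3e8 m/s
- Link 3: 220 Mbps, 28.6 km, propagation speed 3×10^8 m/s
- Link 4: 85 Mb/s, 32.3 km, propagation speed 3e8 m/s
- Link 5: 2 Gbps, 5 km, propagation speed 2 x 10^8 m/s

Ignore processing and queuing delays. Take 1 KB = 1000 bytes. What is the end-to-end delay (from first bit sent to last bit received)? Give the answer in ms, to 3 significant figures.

1.73 ms

L = 39200 bits.
Transmission delays (L/R per hop): 0.466667, 0.230588, 0.178182, 0.461176, 0.0196 ms; sum = 1.35621 ms.
Propagation delays (d/s per hop): 0.143333, 0.00117391, 0.0953333, 0.107667, 0.025 ms; sum = 0.372507 ms.
End-to-end = 1.73 ms.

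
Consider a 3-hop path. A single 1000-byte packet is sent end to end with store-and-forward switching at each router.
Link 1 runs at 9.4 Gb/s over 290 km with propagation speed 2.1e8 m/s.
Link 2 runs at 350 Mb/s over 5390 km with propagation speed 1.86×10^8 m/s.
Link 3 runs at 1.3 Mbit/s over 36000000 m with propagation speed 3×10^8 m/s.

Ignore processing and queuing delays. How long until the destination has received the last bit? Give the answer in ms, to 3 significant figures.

157 ms

L = 1000 × 8 = 8000 bits.
Transmission delays (L/R per hop): 0.000851064, 0.0228571, 6.15385 ms; sum = 6.17755 ms.
Propagation delays (d/s per hop): 1.38095, 28.9785, 120 ms; sum = 150.359 ms.
End-to-end = 157 ms.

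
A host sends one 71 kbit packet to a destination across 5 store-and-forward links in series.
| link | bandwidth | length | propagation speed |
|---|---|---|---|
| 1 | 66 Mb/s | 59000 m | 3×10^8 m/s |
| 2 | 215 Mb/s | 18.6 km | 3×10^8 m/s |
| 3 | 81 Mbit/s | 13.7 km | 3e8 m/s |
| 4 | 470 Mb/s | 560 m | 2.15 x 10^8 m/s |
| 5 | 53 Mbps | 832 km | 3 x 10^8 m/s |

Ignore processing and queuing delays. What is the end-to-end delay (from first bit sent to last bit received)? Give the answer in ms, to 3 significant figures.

L = 71000 bits.
Transmission delays (L/R per hop): 1.07576, 0.330233, 0.876543, 0.151064, 1.33962 ms; sum = 3.77322 ms.
Propagation delays (d/s per hop): 0.196667, 0.062, 0.0456667, 0.00260465, 2.77333 ms; sum = 3.08027 ms.
End-to-end = 6.85 ms.

6.85 ms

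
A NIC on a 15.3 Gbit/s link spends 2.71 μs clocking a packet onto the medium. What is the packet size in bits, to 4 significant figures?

L = R × t_tx = 15300000000 b/s × 2.71e-06 s = 41463 bits.

41460 bits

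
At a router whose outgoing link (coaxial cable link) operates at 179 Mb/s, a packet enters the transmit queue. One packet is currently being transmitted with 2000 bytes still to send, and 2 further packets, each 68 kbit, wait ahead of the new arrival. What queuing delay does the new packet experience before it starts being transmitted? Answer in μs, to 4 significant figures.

849.2 μs

Each queued packet: L/R = 68000/179000000 = 379.888 μs.
2 queued → 759.777 μs.
Plus remaining 16000 bits of current packet: 89.3855 μs.
Queuing delay = 849.2 μs.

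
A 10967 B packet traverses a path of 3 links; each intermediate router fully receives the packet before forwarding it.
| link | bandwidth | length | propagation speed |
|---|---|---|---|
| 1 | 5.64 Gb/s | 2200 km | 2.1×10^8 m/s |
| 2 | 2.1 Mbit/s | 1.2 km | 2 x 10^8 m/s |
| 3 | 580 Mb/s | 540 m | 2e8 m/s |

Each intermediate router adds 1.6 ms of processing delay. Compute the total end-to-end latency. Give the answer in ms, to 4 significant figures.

L = 10967 × 8 = 87736 bits.
Transmission delays (L/R per hop): 0.015556, 41.779, 0.151269 ms; sum = 41.9459 ms.
Propagation delays (d/s per hop): 10.4762, 0.006, 0.0027 ms; sum = 10.4849 ms.
Processing at 2 router(s): 2 × 1.6 ms = 3.2 ms.
End-to-end = 55.63 ms.

55.63 ms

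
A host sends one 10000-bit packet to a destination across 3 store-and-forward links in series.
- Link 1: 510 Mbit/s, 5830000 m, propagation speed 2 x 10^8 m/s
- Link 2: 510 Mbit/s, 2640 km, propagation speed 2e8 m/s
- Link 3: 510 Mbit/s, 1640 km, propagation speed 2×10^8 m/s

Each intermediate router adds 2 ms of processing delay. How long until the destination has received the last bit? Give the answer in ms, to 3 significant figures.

54.6 ms

Transmission delay per hop = L/R = 10000/510000000 = 0.0196078 ms; 3 hops → 0.0588235 ms.
Propagation delays (d/s per hop): 29.15, 13.2, 8.2 ms; sum = 50.55 ms.
Processing at 2 router(s): 2 × 2 ms = 4 ms.
End-to-end = 54.6 ms.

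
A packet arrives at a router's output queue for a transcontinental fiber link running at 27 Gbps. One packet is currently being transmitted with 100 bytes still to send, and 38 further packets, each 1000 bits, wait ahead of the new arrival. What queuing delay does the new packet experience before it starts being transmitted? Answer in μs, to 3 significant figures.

1.44 μs

Each queued packet: L/R = 1000/27000000000 = 0.037037 μs.
38 queued → 1.40741 μs.
Plus remaining 800 bits of current packet: 0.0296296 μs.
Queuing delay = 1.44 μs.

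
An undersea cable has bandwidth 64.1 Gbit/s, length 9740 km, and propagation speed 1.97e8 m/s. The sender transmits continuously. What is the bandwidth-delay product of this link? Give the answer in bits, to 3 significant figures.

Propagation delay = 9740000 / 197000000 = 0.0494416 s.
BDP = R × t_prop = 6.41e+10 × 0.0494416 = 3169210000 bits.

3170000000 bits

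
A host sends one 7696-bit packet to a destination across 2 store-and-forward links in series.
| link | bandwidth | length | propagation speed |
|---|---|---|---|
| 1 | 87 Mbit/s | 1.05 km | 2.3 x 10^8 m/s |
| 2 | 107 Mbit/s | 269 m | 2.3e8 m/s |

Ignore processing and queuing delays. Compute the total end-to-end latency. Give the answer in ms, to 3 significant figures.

0.166 ms

Transmission delays (L/R per hop): 0.0884598, 0.0719252 ms; sum = 0.160385 ms.
Propagation delays (d/s per hop): 0.00456522, 0.00116957 ms; sum = 0.00573478 ms.
End-to-end = 0.166 ms.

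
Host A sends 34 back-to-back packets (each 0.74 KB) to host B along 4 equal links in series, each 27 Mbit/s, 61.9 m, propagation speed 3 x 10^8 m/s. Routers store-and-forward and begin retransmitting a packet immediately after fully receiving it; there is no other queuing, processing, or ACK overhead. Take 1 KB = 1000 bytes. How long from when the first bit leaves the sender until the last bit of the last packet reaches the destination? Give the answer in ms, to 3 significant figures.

Per-hop transmission t_tx = L/R = 5920/27000000 = 0.219259 ms.
Per-hop propagation t_prop = 61.9/300000000 = 0.000206333 ms.
Pipeline fill: first packet needs 4·t_tx to clear all hops; remaining 33 packets each add one t_tx.
Total = (4+34-1)·t_tx + 4·t_prop = 37·0.219259 + 4·0.000206333 = 8.11 ms.

8.11 ms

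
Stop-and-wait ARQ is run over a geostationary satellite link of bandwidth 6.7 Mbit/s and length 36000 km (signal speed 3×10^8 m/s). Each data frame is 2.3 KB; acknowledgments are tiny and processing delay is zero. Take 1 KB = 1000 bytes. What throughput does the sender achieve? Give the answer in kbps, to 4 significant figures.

75.80 kbps

t_tx = L/R = 18400/6700000 = 0.00274627 s.
t_prop = 36000000/300000000 = 0.12 s; RTT = 0.24 s.
Cycle = t_tx + RTT = 0.242746 s.
Throughput = L / cycle = 18400 / 0.242746 = 75.80 kbps.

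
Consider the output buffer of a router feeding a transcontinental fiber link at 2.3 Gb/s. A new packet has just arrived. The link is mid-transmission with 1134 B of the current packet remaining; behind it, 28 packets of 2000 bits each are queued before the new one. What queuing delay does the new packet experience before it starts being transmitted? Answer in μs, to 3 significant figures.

Each queued packet: L/R = 2000/2300000000 = 0.869565 μs.
28 queued → 24.3478 μs.
Plus remaining 9072 bits of current packet: 3.94435 μs.
Queuing delay = 28.3 μs.

28.3 μs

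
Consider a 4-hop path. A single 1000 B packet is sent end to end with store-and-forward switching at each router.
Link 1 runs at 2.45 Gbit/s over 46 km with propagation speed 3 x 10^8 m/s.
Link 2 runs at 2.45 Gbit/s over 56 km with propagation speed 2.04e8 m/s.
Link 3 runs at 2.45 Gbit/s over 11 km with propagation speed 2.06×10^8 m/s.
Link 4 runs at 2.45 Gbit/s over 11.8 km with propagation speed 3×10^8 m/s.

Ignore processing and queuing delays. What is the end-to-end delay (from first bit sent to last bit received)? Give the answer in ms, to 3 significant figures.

L = 1000 × 8 = 8000 bits.
Transmission delay per hop = L/R = 8000/2450000000 = 0.00326531 ms; 4 hops → 0.0130612 ms.
Propagation delays (d/s per hop): 0.153333, 0.27451, 0.0533981, 0.0393333 ms; sum = 0.520575 ms.
End-to-end = 0.534 ms.

0.534 ms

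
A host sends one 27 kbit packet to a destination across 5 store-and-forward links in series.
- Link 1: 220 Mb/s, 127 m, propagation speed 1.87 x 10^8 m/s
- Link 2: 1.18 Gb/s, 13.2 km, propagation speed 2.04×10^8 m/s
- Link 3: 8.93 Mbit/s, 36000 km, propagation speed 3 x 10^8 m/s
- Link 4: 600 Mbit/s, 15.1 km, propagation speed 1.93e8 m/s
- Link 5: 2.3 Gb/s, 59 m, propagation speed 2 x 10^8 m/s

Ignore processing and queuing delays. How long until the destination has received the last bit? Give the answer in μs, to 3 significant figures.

123000 μs

L = 27000 bits.
Transmission delays (L/R per hop): 122.727, 22.8814, 3023.52, 45, 11.7391 μs; sum = 3225.86 μs.
Propagation delays (d/s per hop): 0.679144, 64.7059, 120000, 78.2383, 0.295 μs; sum = 120144 μs.
End-to-end = 123000 μs.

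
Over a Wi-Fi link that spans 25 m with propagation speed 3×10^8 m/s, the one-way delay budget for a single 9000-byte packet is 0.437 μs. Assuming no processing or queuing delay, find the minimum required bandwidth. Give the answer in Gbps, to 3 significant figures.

L = 72000 bits.
Propagation delay = 25 / 300000000 = 0.0833333 μs.
Transmission budget = 0.437 − 0.0833333 = 0.353667 μs.
R ≥ L / t_tx = 72000 bits / 3.53667e-07 s = 204 Gbps.

204 Gbps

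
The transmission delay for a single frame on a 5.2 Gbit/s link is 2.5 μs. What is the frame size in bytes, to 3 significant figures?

L = R × t_tx = 5200000000 b/s × 2.5e-06 s = 13000 bits.
In bytes: 13000 / 8 = 1630 bytes.

1630 bytes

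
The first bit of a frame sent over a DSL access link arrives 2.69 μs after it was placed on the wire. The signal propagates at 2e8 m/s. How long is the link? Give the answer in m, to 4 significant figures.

538.0 m

d = s × t_prop = 200000000 × 2.69e-06 = 538.0 m.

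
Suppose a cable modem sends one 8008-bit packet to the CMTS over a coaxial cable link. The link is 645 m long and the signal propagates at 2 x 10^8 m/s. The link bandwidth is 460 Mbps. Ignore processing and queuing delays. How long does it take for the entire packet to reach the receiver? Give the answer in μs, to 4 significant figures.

Transmission delay = L/R = 8008 / 460000000 = 17.4087 μs.
Propagation delay = d/s = 645 m / 200000000 m/s = 3.225 μs.
Total = 20.63 μs.

20.63 μs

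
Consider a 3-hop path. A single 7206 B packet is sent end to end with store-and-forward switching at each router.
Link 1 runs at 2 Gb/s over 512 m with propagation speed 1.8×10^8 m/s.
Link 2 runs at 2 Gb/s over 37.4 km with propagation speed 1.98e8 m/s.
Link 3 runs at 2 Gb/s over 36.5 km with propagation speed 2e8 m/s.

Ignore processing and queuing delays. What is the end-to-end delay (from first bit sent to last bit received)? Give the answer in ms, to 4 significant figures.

0.4607 ms

L = 7206 × 8 = 57648 bits.
Transmission delay per hop = L/R = 57648/2000000000 = 0.028824 ms; 3 hops → 0.086472 ms.
Propagation delays (d/s per hop): 0.00284444, 0.188889, 0.1825 ms; sum = 0.374233 ms.
End-to-end = 0.4607 ms.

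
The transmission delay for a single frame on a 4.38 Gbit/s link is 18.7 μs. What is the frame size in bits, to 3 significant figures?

81900 bits

L = R × t_tx = 4380000000 b/s × 1.87e-05 s = 81906 bits.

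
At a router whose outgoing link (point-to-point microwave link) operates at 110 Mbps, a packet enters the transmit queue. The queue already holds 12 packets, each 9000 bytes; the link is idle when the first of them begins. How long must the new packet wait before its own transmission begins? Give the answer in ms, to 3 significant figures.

7.85 ms

Each queued packet: L/R = 72000/110000000 = 0.654545 ms.
12 queued → 7.85455 ms.
Queuing delay = 7.85 ms.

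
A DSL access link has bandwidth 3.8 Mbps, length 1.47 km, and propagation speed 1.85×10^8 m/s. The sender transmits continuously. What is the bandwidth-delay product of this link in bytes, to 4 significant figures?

Propagation delay = 1470 / 185000000 = 7.94595e-06 s.
BDP = R × t_prop = 3800000 × 7.94595e-06 = 30.1946 bits.
In bytes: 30.1946/8 = 3.774 bytes.

3.774 bytes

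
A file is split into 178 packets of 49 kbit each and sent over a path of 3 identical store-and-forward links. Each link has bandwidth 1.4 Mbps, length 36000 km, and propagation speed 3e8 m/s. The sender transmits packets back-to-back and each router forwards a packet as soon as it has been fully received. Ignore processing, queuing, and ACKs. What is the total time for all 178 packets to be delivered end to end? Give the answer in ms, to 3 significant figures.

6660 ms

Per-hop transmission t_tx = L/R = 49000/1400000 = 35 ms.
Per-hop propagation t_prop = 36000000/300000000 = 120 ms.
Pipeline fill: first packet needs 3·t_tx to clear all hops; remaining 177 packets each add one t_tx.
Total = (3+178-1)·t_tx + 3·t_prop = 180·35 + 3·120 = 6660 ms.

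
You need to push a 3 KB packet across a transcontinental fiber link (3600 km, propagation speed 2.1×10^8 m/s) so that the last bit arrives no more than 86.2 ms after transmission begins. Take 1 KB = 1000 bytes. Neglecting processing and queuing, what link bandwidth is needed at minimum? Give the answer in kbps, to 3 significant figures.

348 kbps

L = 24000 bits.
Propagation delay = 3600000 / 210000000 = 17.1429 ms.
Transmission budget = 86.2 − 17.1429 = 69.0571 ms.
R ≥ L / t_tx = 24000 bits / 0.0690571 s = 348 kbps.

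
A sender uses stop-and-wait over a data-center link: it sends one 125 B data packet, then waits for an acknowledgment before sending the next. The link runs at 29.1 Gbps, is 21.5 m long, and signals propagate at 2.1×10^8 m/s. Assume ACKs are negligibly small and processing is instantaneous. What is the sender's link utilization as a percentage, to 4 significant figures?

14.37 %

t_tx = L/R = 1000/29100000000 = 3.43643e-08 s.
t_prop = 21.5/210000000 = 1.02381e-07 s; RTT = 2.04762e-07 s.
Cycle = t_tx + RTT = 2.39126e-07 s.
Utilization = t_tx / cycle = 3.43643e-08/2.39126e-07 = 14.37 %.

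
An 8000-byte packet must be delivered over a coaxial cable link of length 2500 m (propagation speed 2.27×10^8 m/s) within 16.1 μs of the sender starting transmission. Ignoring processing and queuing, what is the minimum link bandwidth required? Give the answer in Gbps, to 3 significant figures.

L = 64000 bits.
Propagation delay = 2500 / 227000000 = 11.0132 μs.
Transmission budget = 16.1 − 11.0132 = 5.08678 μs.
R ≥ L / t_tx = 64000 bits / 5.08678e-06 s = 12.6 Gbps.

12.6 Gbps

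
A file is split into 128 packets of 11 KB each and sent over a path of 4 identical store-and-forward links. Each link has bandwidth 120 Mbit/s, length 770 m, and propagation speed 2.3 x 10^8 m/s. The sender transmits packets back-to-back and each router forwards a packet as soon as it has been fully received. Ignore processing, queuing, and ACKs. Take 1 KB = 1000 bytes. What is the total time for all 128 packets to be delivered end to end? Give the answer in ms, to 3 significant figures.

96.1 ms

Per-hop transmission t_tx = L/R = 88000/120000000 = 0.733333 ms.
Per-hop propagation t_prop = 770/2.3e+08 = 0.00334783 ms.
Pipeline fill: first packet needs 4·t_tx to clear all hops; remaining 127 packets each add one t_tx.
Total = (4+128-1)·t_tx + 4·t_prop = 131·0.733333 + 4·0.00334783 = 96.1 ms.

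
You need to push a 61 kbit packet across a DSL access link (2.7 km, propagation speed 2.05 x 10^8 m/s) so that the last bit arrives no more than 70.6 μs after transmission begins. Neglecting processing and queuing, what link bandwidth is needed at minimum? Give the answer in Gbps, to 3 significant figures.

1.06 Gbps

Propagation delay = 2700 / 2.05e+08 = 13.1707 μs.
Transmission budget = 70.6 − 13.1707 = 57.4293 μs.
R ≥ L / t_tx = 61000 bits / 5.74293e-05 s = 1.06 Gbps.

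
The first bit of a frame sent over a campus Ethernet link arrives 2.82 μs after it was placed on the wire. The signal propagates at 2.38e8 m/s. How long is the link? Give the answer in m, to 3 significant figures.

671 m

d = s × t_prop = 238000000 × 2.82e-06 = 671 m.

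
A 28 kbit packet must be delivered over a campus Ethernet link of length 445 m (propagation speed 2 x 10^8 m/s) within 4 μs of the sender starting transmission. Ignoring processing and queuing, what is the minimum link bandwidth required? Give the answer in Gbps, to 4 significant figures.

Propagation delay = 445 / 200000000 = 2.225 μs.
Transmission budget = 4 − 2.225 = 1.775 μs.
R ≥ L / t_tx = 28000 bits / 1.775e-06 s = 15.77 Gbps.

15.77 Gbps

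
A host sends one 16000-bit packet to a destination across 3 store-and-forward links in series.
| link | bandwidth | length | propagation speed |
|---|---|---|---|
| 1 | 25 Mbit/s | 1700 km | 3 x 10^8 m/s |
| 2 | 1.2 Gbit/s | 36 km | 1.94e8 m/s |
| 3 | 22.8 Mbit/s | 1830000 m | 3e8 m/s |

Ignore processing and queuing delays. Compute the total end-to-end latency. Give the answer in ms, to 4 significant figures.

Transmission delays (L/R per hop): 0.64, 0.0133333, 0.701754 ms; sum = 1.35509 ms.
Propagation delays (d/s per hop): 5.66667, 0.185567, 6.1 ms; sum = 11.9522 ms.
End-to-end = 13.31 ms.

13.31 ms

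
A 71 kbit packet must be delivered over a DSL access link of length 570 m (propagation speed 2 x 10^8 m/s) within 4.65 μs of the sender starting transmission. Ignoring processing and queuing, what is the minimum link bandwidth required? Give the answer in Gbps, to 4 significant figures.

39.44 Gbps

Propagation delay = 570 / 200000000 = 2.85 μs.
Transmission budget = 4.65 − 2.85 = 1.8 μs.
R ≥ L / t_tx = 71000 bits / 1.8e-06 s = 39.44 Gbps.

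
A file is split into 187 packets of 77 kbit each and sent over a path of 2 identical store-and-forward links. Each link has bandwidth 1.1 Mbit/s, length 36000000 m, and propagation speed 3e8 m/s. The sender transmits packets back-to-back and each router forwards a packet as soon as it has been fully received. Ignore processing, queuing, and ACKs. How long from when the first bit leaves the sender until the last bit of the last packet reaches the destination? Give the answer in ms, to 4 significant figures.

Per-hop transmission t_tx = L/R = 77000/1100000 = 70 ms.
Per-hop propagation t_prop = 36000000/300000000 = 120 ms.
Pipeline fill: first packet needs 2·t_tx to clear all hops; remaining 186 packets each add one t_tx.
Total = (2+187-1)·t_tx + 2·t_prop = 188·70 + 2·120 = 13400 ms.

13400 ms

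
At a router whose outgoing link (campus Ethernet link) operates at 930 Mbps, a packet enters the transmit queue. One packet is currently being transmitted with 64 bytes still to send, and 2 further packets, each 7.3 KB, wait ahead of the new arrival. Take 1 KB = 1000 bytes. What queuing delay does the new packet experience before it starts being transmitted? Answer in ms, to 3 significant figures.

0.126 ms

Each queued packet: L/R = 58400/930000000 = 0.0627957 ms.
2 queued → 0.125591 ms.
Plus remaining 512 bits of current packet: 0.000550538 ms.
Queuing delay = 0.126 ms.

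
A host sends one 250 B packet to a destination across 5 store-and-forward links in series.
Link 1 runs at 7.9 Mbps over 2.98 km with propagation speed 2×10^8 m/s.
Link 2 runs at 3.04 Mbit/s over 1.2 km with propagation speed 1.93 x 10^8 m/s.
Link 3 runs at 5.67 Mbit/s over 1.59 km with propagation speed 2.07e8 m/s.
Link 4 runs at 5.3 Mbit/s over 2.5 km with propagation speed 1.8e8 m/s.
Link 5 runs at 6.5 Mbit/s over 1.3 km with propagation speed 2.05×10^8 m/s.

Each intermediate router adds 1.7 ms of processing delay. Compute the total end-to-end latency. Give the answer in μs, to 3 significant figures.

8800 μs

L = 250 × 8 = 2000 bits.
Transmission delays (L/R per hop): 253.165, 657.895, 352.734, 377.358, 307.692 μs; sum = 1948.84 μs.
Propagation delays (d/s per hop): 14.9, 6.21762, 7.68116, 13.8889, 6.34146 μs; sum = 49.0291 μs.
Processing at 4 router(s): 4 × 1.7 ms = 6800 μs.
End-to-end = 8800 μs.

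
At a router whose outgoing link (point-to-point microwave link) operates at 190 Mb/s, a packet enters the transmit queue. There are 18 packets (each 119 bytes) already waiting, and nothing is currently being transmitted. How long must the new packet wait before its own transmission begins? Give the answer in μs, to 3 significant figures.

Each queued packet: L/R = 952/190000000 = 5.01053 μs.
18 queued → 90.1895 μs.
Queuing delay = 90.2 μs.

90.2 μs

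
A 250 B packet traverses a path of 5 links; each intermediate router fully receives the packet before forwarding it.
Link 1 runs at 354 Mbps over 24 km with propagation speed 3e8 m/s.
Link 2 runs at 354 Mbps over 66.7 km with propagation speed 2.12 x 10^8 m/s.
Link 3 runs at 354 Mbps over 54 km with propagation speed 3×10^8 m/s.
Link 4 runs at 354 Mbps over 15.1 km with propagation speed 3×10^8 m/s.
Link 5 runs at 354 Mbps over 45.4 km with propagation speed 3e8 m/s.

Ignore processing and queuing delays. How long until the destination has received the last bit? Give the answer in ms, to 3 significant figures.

0.805 ms

L = 250 × 8 = 2000 bits.
Transmission delay per hop = L/R = 2000/354000000 = 0.00564972 ms; 5 hops → 0.0282486 ms.
Propagation delays (d/s per hop): 0.08, 0.314623, 0.18, 0.0503333, 0.151333 ms; sum = 0.776289 ms.
End-to-end = 0.805 ms.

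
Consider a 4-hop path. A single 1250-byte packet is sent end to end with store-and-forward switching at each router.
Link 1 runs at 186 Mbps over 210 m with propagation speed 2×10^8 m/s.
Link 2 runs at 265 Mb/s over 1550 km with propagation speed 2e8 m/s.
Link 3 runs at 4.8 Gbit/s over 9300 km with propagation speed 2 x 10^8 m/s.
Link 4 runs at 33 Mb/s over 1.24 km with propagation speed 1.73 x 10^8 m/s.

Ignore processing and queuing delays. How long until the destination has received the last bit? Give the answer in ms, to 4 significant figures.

L = 1250 × 8 = 10000 bits.
Transmission delays (L/R per hop): 0.0537634, 0.0377358, 0.00208333, 0.30303 ms; sum = 0.396613 ms.
Propagation delays (d/s per hop): 0.00105, 7.75, 46.5, 0.00716763 ms; sum = 54.2582 ms.
End-to-end = 54.65 ms.

54.65 ms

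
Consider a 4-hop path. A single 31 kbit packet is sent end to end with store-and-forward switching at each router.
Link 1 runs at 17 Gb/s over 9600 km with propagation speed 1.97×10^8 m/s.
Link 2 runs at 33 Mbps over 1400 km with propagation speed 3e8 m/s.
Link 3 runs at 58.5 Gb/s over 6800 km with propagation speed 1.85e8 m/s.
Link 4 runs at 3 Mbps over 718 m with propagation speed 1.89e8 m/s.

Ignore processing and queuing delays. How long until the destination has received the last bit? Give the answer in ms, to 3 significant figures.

101 ms

L = 31000 bits.
Transmission delays (L/R per hop): 0.00182353, 0.939394, 0.000529915, 10.3333 ms; sum = 11.2751 ms.
Propagation delays (d/s per hop): 48.731, 4.66667, 36.7568, 0.00379894 ms; sum = 90.1582 ms.
End-to-end = 101 ms.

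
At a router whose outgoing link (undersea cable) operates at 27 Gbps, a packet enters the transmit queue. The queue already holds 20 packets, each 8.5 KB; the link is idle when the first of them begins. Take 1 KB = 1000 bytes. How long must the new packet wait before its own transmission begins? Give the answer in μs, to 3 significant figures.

50.4 μs

Each queued packet: L/R = 68000/27000000000 = 2.51852 μs.
20 queued → 50.3704 μs.
Queuing delay = 50.4 μs.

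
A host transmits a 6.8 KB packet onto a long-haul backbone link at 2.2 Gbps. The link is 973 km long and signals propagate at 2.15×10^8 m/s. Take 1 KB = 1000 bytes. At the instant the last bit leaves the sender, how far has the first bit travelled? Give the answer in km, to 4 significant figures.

t_tx = L/R = 54400/2200000000 = 2.47273e-05 s.
Distance = s × t_tx = 215000000 × 2.47273e-05 = 5.316 km.

5.316 km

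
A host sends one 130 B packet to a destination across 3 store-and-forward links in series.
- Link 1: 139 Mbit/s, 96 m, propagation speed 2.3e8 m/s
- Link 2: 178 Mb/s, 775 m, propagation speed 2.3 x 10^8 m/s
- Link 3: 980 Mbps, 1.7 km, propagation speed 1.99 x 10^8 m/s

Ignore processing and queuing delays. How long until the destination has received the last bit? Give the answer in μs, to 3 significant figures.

26.7 μs

L = 130 × 8 = 1040 bits.
Transmission delays (L/R per hop): 7.48201, 5.8427, 1.06122 μs; sum = 14.3859 μs.
Propagation delays (d/s per hop): 0.417391, 3.36957, 8.54271 μs; sum = 12.3297 μs.
End-to-end = 26.7 μs.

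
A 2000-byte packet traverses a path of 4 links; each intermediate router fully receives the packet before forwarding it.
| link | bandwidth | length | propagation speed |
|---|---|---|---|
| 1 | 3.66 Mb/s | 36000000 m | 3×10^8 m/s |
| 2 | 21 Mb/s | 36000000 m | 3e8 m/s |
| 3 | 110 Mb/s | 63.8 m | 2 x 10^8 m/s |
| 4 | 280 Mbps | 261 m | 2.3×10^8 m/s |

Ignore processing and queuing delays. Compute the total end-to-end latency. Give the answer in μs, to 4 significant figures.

245300 μs

L = 2000 × 8 = 16000 bits.
Transmission delays (L/R per hop): 4371.58, 761.905, 145.455, 57.1429 μs; sum = 5336.09 μs.
Propagation delays (d/s per hop): 120000, 120000, 0.319, 1.13478 μs; sum = 240001 μs.
End-to-end = 245300 μs.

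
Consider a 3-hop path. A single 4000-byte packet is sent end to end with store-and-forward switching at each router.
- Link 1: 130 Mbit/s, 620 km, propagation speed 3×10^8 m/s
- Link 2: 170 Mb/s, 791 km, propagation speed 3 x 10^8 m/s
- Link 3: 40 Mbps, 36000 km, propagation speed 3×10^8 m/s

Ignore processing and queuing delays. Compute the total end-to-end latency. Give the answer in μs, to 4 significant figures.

125900 μs

L = 4000 × 8 = 32000 bits.
Transmission delays (L/R per hop): 246.154, 188.235, 800 μs; sum = 1234.39 μs.
Propagation delays (d/s per hop): 2066.67, 2636.67, 120000 μs; sum = 124703 μs.
End-to-end = 125900 μs.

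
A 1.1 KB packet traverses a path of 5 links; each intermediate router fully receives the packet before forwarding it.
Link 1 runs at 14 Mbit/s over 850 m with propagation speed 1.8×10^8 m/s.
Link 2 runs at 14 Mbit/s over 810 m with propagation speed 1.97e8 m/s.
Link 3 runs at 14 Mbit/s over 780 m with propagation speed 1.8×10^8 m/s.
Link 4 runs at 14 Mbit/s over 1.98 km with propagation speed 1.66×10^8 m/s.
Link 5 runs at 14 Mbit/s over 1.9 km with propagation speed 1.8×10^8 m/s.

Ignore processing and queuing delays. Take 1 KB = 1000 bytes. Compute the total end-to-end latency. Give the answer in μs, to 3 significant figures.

L = 8800 bits.
Transmission delay per hop = L/R = 8800/14000000 = 628.571 μs; 5 hops → 3142.86 μs.
Propagation delays (d/s per hop): 4.72222, 4.11168, 4.33333, 11.9277, 10.5556 μs; sum = 35.6505 μs.
End-to-end = 3180 μs.

3180 μs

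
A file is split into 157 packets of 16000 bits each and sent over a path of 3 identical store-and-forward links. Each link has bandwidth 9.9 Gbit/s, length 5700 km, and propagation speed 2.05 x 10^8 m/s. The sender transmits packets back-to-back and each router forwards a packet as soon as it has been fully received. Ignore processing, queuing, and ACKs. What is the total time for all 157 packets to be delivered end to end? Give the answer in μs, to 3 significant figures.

83700 μs

Per-hop transmission t_tx = L/R = 16000/9900000000 = 1.61616 μs.
Per-hop propagation t_prop = 5700000/2.05e+08 = 27804.9 μs.
Pipeline fill: first packet needs 3·t_tx to clear all hops; remaining 156 packets each add one t_tx.
Total = (3+157-1)·t_tx + 3·t_prop = 159·1.61616 + 3·27804.9 = 83700 μs.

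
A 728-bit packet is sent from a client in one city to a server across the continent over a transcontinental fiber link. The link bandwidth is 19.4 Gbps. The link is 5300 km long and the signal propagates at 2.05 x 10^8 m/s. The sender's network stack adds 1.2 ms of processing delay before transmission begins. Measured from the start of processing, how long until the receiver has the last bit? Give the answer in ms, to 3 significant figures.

27.1 ms

Transmission delay = L/R = 728 / 19400000000 = 3.75258e-05 ms.
Propagation delay = d/s = 5300000 m / 2.05e+08 m/s = 25.8537 ms.
Plus processing delay 1.2 ms = 1.2 ms.
Total = 27.1 ms.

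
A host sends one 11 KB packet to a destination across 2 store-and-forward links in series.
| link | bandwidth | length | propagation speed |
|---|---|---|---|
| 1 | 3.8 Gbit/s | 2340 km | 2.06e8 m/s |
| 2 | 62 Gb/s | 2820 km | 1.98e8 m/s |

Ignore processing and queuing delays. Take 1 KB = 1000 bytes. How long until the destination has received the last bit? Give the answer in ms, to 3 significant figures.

L = 88000 bits.
Transmission delays (L/R per hop): 0.0231579, 0.00141935 ms; sum = 0.0245772 ms.
Propagation delays (d/s per hop): 11.3592, 14.2424 ms; sum = 25.6016 ms.
End-to-end = 25.6 ms.

25.6 ms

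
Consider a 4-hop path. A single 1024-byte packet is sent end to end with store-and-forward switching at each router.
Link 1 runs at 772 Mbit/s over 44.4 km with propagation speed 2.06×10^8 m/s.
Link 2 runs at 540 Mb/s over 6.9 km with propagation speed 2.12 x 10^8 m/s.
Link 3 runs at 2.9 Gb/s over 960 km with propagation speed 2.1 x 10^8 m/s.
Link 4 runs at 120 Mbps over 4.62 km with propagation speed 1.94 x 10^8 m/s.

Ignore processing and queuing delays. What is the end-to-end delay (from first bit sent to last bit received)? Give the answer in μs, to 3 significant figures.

L = 1024 × 8 = 8192 bits.
Transmission delays (L/R per hop): 10.6114, 15.1704, 2.82483, 68.2667 μs; sum = 96.8733 μs.
Propagation delays (d/s per hop): 215.534, 32.5472, 4571.43, 23.8144 μs; sum = 4843.32 μs.
End-to-end = 4940 μs.

4940 μs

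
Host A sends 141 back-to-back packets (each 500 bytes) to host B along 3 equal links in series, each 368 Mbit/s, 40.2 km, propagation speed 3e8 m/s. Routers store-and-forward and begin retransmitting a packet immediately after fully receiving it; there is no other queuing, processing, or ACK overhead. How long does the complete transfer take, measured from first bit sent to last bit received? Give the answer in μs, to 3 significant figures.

1960 μs

Per-hop transmission t_tx = L/R = 4000/368000000 = 10.8696 μs.
Per-hop propagation t_prop = 40200/300000000 = 134 μs.
Pipeline fill: first packet needs 3·t_tx to clear all hops; remaining 140 packets each add one t_tx.
Total = (3+141-1)·t_tx + 3·t_prop = 143·10.8696 + 3·134 = 1960 μs.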